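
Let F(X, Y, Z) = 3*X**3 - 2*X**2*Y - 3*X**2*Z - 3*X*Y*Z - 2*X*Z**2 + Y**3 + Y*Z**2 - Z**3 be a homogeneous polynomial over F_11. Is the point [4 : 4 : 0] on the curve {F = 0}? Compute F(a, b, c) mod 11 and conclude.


F(4,4,0) ≡ 7 (mod 11); P is NOT on the curve.

Evaluate F(4, 4, 0) term-by-term (mod 11).
  3*X**3 ↦ 3·64·1·1 = 192
  -2*X**2*Y ↦ -2·16·4·1 = -128
  -3*X**2*Z ↦ -3·16·1·0 = 0
  -3*X*Y*Z ↦ -3·4·4·0 = 0
  -2*X*Z**2 ↦ -2·4·1·0 = 0
  Y**3 ↦ 1·1·64·1 = 64
  Y*Z**2 ↦ 1·1·4·0 = 0
  -Z**3 ↦ -1·1·1·0 = 0
Sum: F(4, 4, 0) = (192) + (-128) + (0) + (0) + (0) + (64) + (0) + (0) = 128.
Reducing mod 11: 128 ≡ 7 (mod 11).
Since F(a, b, c) ≡ 7 ≠ 0 (mod 11), P does NOT lie on the curve.


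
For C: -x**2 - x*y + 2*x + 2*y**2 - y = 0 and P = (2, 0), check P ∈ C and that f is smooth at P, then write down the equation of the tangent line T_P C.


Tangent line at P: -2*x - 3*y + 4 = 0.

Step 1: f(2, 0) = 0, so P lies on C.
Step 2: partial derivatives
  f_x(x, y) = -2*x - y + 2, f_y(x, y) = -x + 4*y - 1.
  f_x(P) = -2, f_y(P) = -3 (gradient nonzero, so P is smooth).
Step 3: tangent line at P: -2·(x − 2) + -3·(y − 0) = 0.
Expanding: -2*x - 3*y + 4 = 0.


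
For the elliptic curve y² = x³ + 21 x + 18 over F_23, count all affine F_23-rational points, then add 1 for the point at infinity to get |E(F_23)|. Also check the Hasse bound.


Affine points = {(0, 8), (0, 15), (3, 4), (3, 19), (5, 8), (5, 15), (7, 5), (7, 18), (8, 10), (8, 13), (9, 4), (9, 19), (10, 3), (10, 20), (11, 4), (11, 19), (13, 2), (13, 21), (18, 8), (18, 15), (19, 10), (19, 13)}; affine count = 22; |E(F_23)| = 23.

Discriminant check: Δ ∝ 4a³ + 27b² = 4·21³ + 27·18² = 4·9261 + 27·324 ≡ 22 (mod 23). Nonzero ⇒ E is nonsingular.
For each x ∈ F_23, compute rhs = x³ + 21·x + 18 mod 23, then count y ∈ F_23 with y² ≡ rhs.
  x = 0: rhs = 18, matching y values: 8, 15 (2 points).
  x = 1: rhs = 17, matching y values: none (0 points).
  x = 2: rhs = 22, matching y values: none (0 points).
  x = 3: rhs = 16, matching y values: 4, 19 (2 points).
  x = 4: rhs = 5, matching y values: none (0 points).
  x = 5: rhs = 18, matching y values: 8, 15 (2 points).
  x = 6: rhs = 15, matching y values: none (0 points).
  x = 7: rhs = 2, matching y values: 5, 18 (2 points).
  x = 8: rhs = 8, matching y values: 10, 13 (2 points).
  x = 9: rhs = 16, matching y values: 4, 19 (2 points).
  x = 10: rhs = 9, matching y values: 3, 20 (2 points).
  x = 11: rhs = 16, matching y values: 4, 19 (2 points).
  x = 12: rhs = 20, matching y values: none (0 points).
  x = 13: rhs = 4, matching y values: 2, 21 (2 points).
  x = 14: rhs = 20, matching y values: none (0 points).
  x = 15: rhs = 5, matching y values: none (0 points).
  x = 16: rhs = 11, matching y values: none (0 points).
  x = 17: rhs = 21, matching y values: none (0 points).
  x = 18: rhs = 18, matching y values: 8, 15 (2 points).
  x = 19: rhs = 8, matching y values: 10, 13 (2 points).
  x = 20: rhs = 20, matching y values: none (0 points).
  x = 21: rhs = 14, matching y values: none (0 points).
  x = 22: rhs = 19, matching y values: none (0 points).
Total affine count: 22.
Full point count |E(F_23)| = 22 + 1 = 23.
Hasse bound: |23 − (23+1)| = |-1| = 1 ≤ 2√23 ≈ 9.5917 ✓.


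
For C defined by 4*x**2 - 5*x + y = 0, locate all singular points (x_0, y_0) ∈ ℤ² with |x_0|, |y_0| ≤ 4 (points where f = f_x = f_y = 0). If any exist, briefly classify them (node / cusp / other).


No singular points in the scanned grid; C is smooth there.

Compute partial derivatives:
  f_x = 8*x - 5.
  f_y = 1.
f_y = 1 is a nonzero constant, so f_y never vanishes: no point (x, y) can satisfy f = f_x = f_y = 0. In particular no (x, y) ∈ {−4, ..., 4}² is singular; the curve is smooth.


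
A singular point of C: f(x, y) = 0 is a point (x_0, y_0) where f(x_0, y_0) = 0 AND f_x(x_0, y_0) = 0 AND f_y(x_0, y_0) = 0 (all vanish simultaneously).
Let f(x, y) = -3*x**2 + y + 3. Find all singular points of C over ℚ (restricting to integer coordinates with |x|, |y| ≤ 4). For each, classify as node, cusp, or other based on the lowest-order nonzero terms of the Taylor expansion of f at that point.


No singular points in the scanned grid; C is smooth there.

Compute partial derivatives:
  f_x = -6*x.
  f_y = 1.
f_y = 1 is a nonzero constant, so f_y never vanishes: no point (x, y) can satisfy f = f_x = f_y = 0. In particular no (x, y) ∈ {−4, ..., 4}² is singular; the curve is smooth.


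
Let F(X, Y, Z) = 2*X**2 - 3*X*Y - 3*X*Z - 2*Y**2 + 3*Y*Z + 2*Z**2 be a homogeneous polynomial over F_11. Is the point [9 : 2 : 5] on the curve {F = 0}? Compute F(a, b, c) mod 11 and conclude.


F(9,2,5) ≡ 1 (mod 11); P is NOT on the curve.

Evaluate F(9, 2, 5) term-by-term (mod 11).
  2*X**2 ↦ 2·81·1·1 = 162
  -3*X*Y ↦ -3·9·2·1 = -54
  -3*X*Z ↦ -3·9·1·5 = -135
  -2*Y**2 ↦ -2·1·4·1 = -8
  3*Y*Z ↦ 3·1·2·5 = 30
  2*Z**2 ↦ 2·1·1·25 = 50
Sum: F(9, 2, 5) = (162) + (-54) + (-135) + (-8) + (30) + (50) = 45.
Reducing mod 11: 45 ≡ 1 (mod 11).
Since F(a, b, c) ≡ 1 ≠ 0 (mod 11), P does NOT lie on the curve.


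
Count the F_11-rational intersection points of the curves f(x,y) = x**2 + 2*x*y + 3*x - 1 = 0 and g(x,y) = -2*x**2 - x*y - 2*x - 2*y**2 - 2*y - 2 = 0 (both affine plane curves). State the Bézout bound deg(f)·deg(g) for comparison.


Common zeros: {(2, 6), (5, 6), (6, 2)}; count = 3; Bézout bound = 4.

deg(f) = 2, deg(g) = 2, so Bézout bound = 4.
Scan x ∈ F_11. For each x, list the y ∈ F_11 with f(x, y) ≡ 0 and those with g(x, y) ≡ 0 (mod 11); the common zeros in that column are the intersection.
  x = 0: f ≡ 0 at y ∈ ∅; g ≡ 0 at y ∈ ∅; common: ∅.
  x = 1: f ≡ 0 at y ∈ {4}; g ≡ 0 at y ∈ {1, 3}; common: ∅.
  x = 2: f ≡ 0 at y ∈ {6}; g ≡ 0 at y ∈ {3, 6}; common: {6}.
  x = 3: f ≡ 0 at y ∈ {10}; g ≡ 0 at y ∈ {1, 2}; common: ∅.
  x = 4: f ≡ 0 at y ∈ {9}; g ≡ 0 at y ∈ ∅; common: ∅.
  x = 5: f ≡ 0 at y ∈ {6}; g ≡ 0 at y ∈ {6, 7}; common: {6}.
  x = 6: f ≡ 0 at y ∈ {2}; g ≡ 0 at y ∈ {2, 5}; common: {2}.
  x = 7: f ≡ 0 at y ∈ {10}; g ≡ 0 at y ∈ {5, 7}; common: ∅.
  x = 8: f ≡ 0 at y ∈ {9}; g ≡ 0 at y ∈ ∅; common: ∅.
  x = 9: f ≡ 0 at y ∈ {2}; g ≡ 0 at y ∈ ∅; common: ∅.
  x = 10: f ≡ 0 at y ∈ {4}; g ≡ 0 at y ∈ ∅; common: ∅.
Collecting: common zeros = {(2, 6), (5, 6), (6, 2)}, so the count is 3.
Comparison with the Bézout bound: 3 ≤ 4 = deg(f)·deg(g), as expected for curves with no common component (the affine F_11-count falls short of the bound because intersections may lie at infinity, over extension fields, or carry multiplicity).


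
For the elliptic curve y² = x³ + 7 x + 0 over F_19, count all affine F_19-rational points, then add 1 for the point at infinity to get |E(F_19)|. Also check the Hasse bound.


Affine points = {(0, 0), (4, 4), (4, 15), (6, 7), (6, 12), (8, 6), (8, 13), (10, 5), (10, 14), (12, 8), (12, 11), (14, 7), (14, 12), (16, 3), (16, 16), (17, 4), (17, 15), (18, 7), (18, 12)}; affine count = 19; |E(F_19)| = 20.

Discriminant check: Δ ∝ 4a³ + 27b² = 4·7³ + 27·0² = 4·343 + 27·0 ≡ 4 (mod 19). Nonzero ⇒ E is nonsingular.
For each x ∈ F_19, compute rhs = x³ + 7·x + 0 mod 19, then count y ∈ F_19 with y² ≡ rhs.
  x = 0: rhs = 0, matching y values: 0 (1 points).
  x = 1: rhs = 8, matching y values: none (0 points).
  x = 2: rhs = 3, matching y values: none (0 points).
  x = 3: rhs = 10, matching y values: none (0 points).
  x = 4: rhs = 16, matching y values: 4, 15 (2 points).
  x = 5: rhs = 8, matching y values: none (0 points).
  x = 6: rhs = 11, matching y values: 7, 12 (2 points).
  x = 7: rhs = 12, matching y values: none (0 points).
  x = 8: rhs = 17, matching y values: 6, 13 (2 points).
  x = 9: rhs = 13, matching y values: none (0 points).
  x = 10: rhs = 6, matching y values: 5, 14 (2 points).
  x = 11: rhs = 2, matching y values: none (0 points).
  x = 12: rhs = 7, matching y values: 8, 11 (2 points).
  x = 13: rhs = 8, matching y values: none (0 points).
  x = 14: rhs = 11, matching y values: 7, 12 (2 points).
  x = 15: rhs = 3, matching y values: none (0 points).
  x = 16: rhs = 9, matching y values: 3, 16 (2 points).
  x = 17: rhs = 16, matching y values: 4, 15 (2 points).
  x = 18: rhs = 11, matching y values: 7, 12 (2 points).
Total affine count: 19.
Full point count |E(F_19)| = 19 + 1 = 20.
Hasse bound: |20 − (19+1)| = |0| = 0 ≤ 2√19 ≈ 8.7178 ✓.


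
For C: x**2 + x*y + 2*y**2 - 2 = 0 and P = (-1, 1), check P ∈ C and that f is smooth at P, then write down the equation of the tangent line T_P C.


Tangent line at P: -x + 3*y - 4 = 0.

Step 1: f(-1, 1) = 0, so P lies on C.
Step 2: partial derivatives
  f_x(x, y) = 2*x + y, f_y(x, y) = x + 4*y.
  f_x(P) = -1, f_y(P) = 3 (gradient nonzero, so P is smooth).
Step 3: tangent line at P: -1·(x − -1) + 3·(y − 1) = 0.
Expanding: -x + 3*y - 4 = 0.


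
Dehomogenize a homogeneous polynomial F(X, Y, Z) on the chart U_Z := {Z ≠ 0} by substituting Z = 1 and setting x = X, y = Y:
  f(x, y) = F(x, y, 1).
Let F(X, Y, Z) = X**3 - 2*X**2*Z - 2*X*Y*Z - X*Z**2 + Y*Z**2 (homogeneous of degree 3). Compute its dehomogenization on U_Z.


f(x, y) = x**3 - 2*x**2 - 2*x*y - x + y

On U_Z we set Z = 1. Each monomial c·X^i·Y^j·Z^k in F becomes c·x^i·y^j·1^k = c·x^i·y^j.
Substituting Z = 1: F(X, Y, 1) = x**3 - 2*x**2 - 2*x*y - x + y.
Note: deg(f) ≤ deg(F) = 3; strict inequality happens when F is divisible by Z (lost terms).


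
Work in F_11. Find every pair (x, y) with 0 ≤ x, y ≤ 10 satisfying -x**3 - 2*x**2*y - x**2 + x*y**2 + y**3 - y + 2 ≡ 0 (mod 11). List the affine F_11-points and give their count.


Affine F_11-points: {(0, 8), (1, 0), (2, 10), (3, 6), (6, 9), (8, 2), (10, 2), (10, 3), (10, 7)}; count = 9.

For each of the 121 pairs (x, y) ∈ F_11², evaluate f(x, y) mod 11. Record the zeros.
  x = 0: [0↦2, 1↦2, 2↦8, 3↦4, 4↦7, 5↦1, 6↦3, 7↦8, 8↦0, 9↦7, 10↦2]  zeros at y ∈ {8}
  x = 1: [0↦0, 1↦10, 2↦6, 3↦5, 4↦2, 5↦3, 6↦3, 7↦8, 8↦2, 9↦2, 10↦3]  zeros at y ∈ {0}
  x = 2: [0↦1, 1↦6, 2↦10, 3↦8, 4↦6, 5↦10, 6↦4, 7↦5, 8↦8, 9↦8, 10↦0]  zeros at y ∈ {10}
  x = 3: [0↦10, 1↦6, 2↦3, 3↦7, 4↦2, 5↦5, 6↦0, 7↦4, 8↦1, 9↦8, 10↦9]  zeros at y ∈ {6}
  x = 4: [0↦10, 1↦4, 2↦1, 3↦7, 4↦6, 5↦4, 6↦7, 7↦10, 8↦8, 9↦7, 10↦2]  zeros at y ∈ ∅
  x = 5: [0↦6, 1↦5, 2↦9, 3↦2, 4↦1, 5↦1, 6↦8, 7↦6, 8↦1, 9↦10, 10↦6]  zeros at y ∈ ∅
  x = 6: [0↦3, 1↦3, 2↦10, 3↦8, 4↦3, 5↦1, 6↦8, 7↦8, 8↦7, 9↦0, 10↦4]  zeros at y ∈ {9}
  x = 7: [0↦6, 1↦3, 2↦9, 3↦8, 4↦6, 5↦9, 6↦1, 7↦10, 8↦9, 9↦4, 10↦1]  zeros at y ∈ ∅
  x = 8: [0↦9, 1↦10, 2↦0, 3↦7, 4↦4, 5↦8, 6↦3, 7↦6, 8↦1, 9↦5, 10↦2]  zeros at y ∈ {2}
  x = 9: [0↦6, 1↦7, 2↦10, 3↦10, 4↦2, 5↦3, 6↦8, 7↦1, 8↦10, 9↦8, 10↦1]  zeros at y ∈ ∅
  x = 10: [0↦2, 1↦10, 2↦0, 3↦0, 4↦5, 5↦10, 6↦10, 7↦0, 8↦8, 9↦7, 10↦3]  zeros at y ∈ {2, 3, 7}
Collecting zeros: affine points = {(0, 8), (1, 0), (2, 10), (3, 6), (6, 9), (8, 2), (10, 2), (10, 3), (10, 7)}.
Total count |C(F_11)_aff| = 9.


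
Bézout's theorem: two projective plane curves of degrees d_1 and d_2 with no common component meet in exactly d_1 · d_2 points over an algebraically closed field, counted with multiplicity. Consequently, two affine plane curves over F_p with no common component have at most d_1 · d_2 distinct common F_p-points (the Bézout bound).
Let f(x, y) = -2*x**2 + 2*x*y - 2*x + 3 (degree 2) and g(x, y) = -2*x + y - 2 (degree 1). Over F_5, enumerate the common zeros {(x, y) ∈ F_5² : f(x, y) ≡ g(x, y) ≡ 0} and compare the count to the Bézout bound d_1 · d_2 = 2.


Common zeros: {(2, 1)}; count = 1; Bézout bound = 2.

deg(f) = 2, deg(g) = 1, so Bézout bound = 2.
Scan x ∈ F_5. For each x, list the y ∈ F_5 with f(x, y) ≡ 0 and those with g(x, y) ≡ 0 (mod 5); the common zeros in that column are the intersection.
  x = 0: f ≡ 0 at y ∈ ∅; g ≡ 0 at y ∈ {2}; common: ∅.
  x = 1: f ≡ 0 at y ∈ {3}; g ≡ 0 at y ∈ {4}; common: ∅.
  x = 2: f ≡ 0 at y ∈ {1}; g ≡ 0 at y ∈ {1}; common: {1}.
  x = 3: f ≡ 0 at y ∈ {1}; g ≡ 0 at y ∈ {3}; common: ∅.
  x = 4: f ≡ 0 at y ∈ {4}; g ≡ 0 at y ∈ {0}; common: ∅.
Collecting: common zeros = {(2, 1)}, so the count is 1.
Comparison with the Bézout bound: 1 ≤ 2 = deg(f)·deg(g), as expected for curves with no common component (the affine F_5-count falls short of the bound because intersections may lie at infinity, over extension fields, or carry multiplicity).


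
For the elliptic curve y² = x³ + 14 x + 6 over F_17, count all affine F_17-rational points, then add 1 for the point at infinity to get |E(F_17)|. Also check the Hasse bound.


Affine points = {(1, 2), (1, 15), (2, 5), (2, 12), (6, 0), (8, 1), (8, 16), (12, 7), (12, 10), (15, 2), (15, 15), (16, 5), (16, 12)}; affine count = 13; |E(F_17)| = 14.

Discriminant check: Δ ∝ 4a³ + 27b² = 4·14³ + 27·6² = 4·2744 + 27·36 ≡ 14 (mod 17). Nonzero ⇒ E is nonsingular.
For each x ∈ F_17, compute rhs = x³ + 14·x + 6 mod 17, then count y ∈ F_17 with y² ≡ rhs.
  x = 0: rhs = 6, matching y values: none (0 points).
  x = 1: rhs = 4, matching y values: 2, 15 (2 points).
  x = 2: rhs = 8, matching y values: 5, 12 (2 points).
  x = 3: rhs = 7, matching y values: none (0 points).
  x = 4: rhs = 7, matching y values: none (0 points).
  x = 5: rhs = 14, matching y values: none (0 points).
  x = 6: rhs = 0, matching y values: 0 (1 points).
  x = 7: rhs = 5, matching y values: none (0 points).
  x = 8: rhs = 1, matching y values: 1, 16 (2 points).
  x = 9: rhs = 11, matching y values: none (0 points).
  x = 10: rhs = 7, matching y values: none (0 points).
  x = 11: rhs = 12, matching y values: none (0 points).
  x = 12: rhs = 15, matching y values: 7, 10 (2 points).
  x = 13: rhs = 5, matching y values: none (0 points).
  x = 14: rhs = 5, matching y values: none (0 points).
  x = 15: rhs = 4, matching y values: 2, 15 (2 points).
  x = 16: rhs = 8, matching y values: 5, 12 (2 points).
Total affine count: 13.
Full point count |E(F_17)| = 13 + 1 = 14.
Hasse bound: |14 − (17+1)| = |-4| = 4 ≤ 2√17 ≈ 8.2462 ✓.


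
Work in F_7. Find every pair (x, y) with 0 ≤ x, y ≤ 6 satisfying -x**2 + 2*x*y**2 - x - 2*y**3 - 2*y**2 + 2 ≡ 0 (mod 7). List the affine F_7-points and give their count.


Affine F_7-points: {(0, 3), (1, 0), (2, 6), (3, 3), (4, 1), (5, 0), (5, 4), (6, 6)}; count = 8.

For each of the 49 pairs (x, y) ∈ F_7², evaluate f(x, y) mod 7. Record the zeros.
  x = 0: [0↦2, 1↦5, 2↦6, 3↦0, 4↦3, 5↦3, 6↦2]  zeros at y ∈ {3}
  x = 1: [0↦0, 1↦5, 2↦5, 3↦2, 4↦5, 5↦2, 6↦2]  zeros at y ∈ {0}
  x = 2: [0↦3, 1↦3, 2↦2, 3↦2, 4↦5, 5↦6, 6↦0]  zeros at y ∈ {6}
  x = 3: [0↦4, 1↦6, 2↦4, 3↦0, 4↦3, 5↦1, 6↦3]  zeros at y ∈ {3}
  x = 4: [0↦3, 1↦0, 2↦4, 3↦3, 4↦6, 5↦1, 6↦4]  zeros at y ∈ {1}
  x = 5: [0↦0, 1↦6, 2↦2, 3↦4, 4↦0, 5↦6, 6↦3]  zeros at y ∈ {0, 4}
  x = 6: [0↦2, 1↦3, 2↦5, 3↦3, 4↦6, 5↦2, 6↦0]  zeros at y ∈ {6}
Collecting zeros: affine points = {(0, 3), (1, 0), (2, 6), (3, 3), (4, 1), (5, 0), (5, 4), (6, 6)}.
Total count |C(F_7)_aff| = 8.


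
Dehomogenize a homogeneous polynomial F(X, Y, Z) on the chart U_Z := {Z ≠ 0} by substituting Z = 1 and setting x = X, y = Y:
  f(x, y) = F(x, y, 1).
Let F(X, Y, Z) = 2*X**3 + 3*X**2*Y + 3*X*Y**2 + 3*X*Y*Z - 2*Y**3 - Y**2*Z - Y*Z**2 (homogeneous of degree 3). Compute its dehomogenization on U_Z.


f(x, y) = 2*x**3 + 3*x**2*y + 3*x*y**2 + 3*x*y - 2*y**3 - y**2 - y

On U_Z we set Z = 1. Each monomial c·X^i·Y^j·Z^k in F becomes c·x^i·y^j·1^k = c·x^i·y^j.
Substituting Z = 1: F(X, Y, 1) = 2*x**3 + 3*x**2*y + 3*x*y**2 + 3*x*y - 2*y**3 - y**2 - y.
Note: deg(f) ≤ deg(F) = 3; strict inequality happens when F is divisible by Z (lost terms).


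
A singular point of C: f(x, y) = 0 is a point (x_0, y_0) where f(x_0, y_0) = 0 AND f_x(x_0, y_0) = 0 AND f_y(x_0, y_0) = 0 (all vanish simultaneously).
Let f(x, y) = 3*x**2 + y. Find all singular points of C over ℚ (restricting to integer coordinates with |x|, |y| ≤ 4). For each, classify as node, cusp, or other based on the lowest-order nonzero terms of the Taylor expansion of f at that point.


No singular points in the scanned grid; C is smooth there.

Compute partial derivatives:
  f_x = 6*x.
  f_y = 1.
f_y = 1 is a nonzero constant, so f_y never vanishes: no point (x, y) can satisfy f = f_x = f_y = 0. In particular no (x, y) ∈ {−4, ..., 4}² is singular; the curve is smooth.


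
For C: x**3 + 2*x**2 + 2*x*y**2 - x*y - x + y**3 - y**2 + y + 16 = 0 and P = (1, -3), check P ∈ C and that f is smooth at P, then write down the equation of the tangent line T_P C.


Tangent line at P: 27*x + 21*y + 36 = 0.

Step 1: f(1, -3) = 0, so P lies on C.
Step 2: partial derivatives
  f_x(x, y) = 3*x**2 + 4*x + 2*y**2 - y - 1, f_y(x, y) = 4*x*y - x + 3*y**2 - 2*y + 1.
  f_x(P) = 27, f_y(P) = 21 (gradient nonzero, so P is smooth).
Step 3: tangent line at P: 27·(x − 1) + 21·(y − -3) = 0.
Expanding: 27*x + 21*y + 36 = 0.


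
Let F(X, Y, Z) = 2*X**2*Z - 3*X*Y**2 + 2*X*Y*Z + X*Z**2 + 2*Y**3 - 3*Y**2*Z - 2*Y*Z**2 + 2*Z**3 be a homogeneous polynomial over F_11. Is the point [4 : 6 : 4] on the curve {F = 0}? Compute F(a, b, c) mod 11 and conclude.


F(4,6,4) ≡ 9 (mod 11); P is NOT on the curve.

Evaluate F(4, 6, 4) term-by-term (mod 11).
  2*X**2*Z ↦ 2·16·1·4 = 128
  -3*X*Y**2 ↦ -3·4·36·1 = -432
  2*X*Y*Z ↦ 2·4·6·4 = 192
  X*Z**2 ↦ 1·4·1·16 = 64
  2*Y**3 ↦ 2·1·216·1 = 432
  -3*Y**2*Z ↦ -3·1·36·4 = -432
  -2*Y*Z**2 ↦ -2·1·6·16 = -192
  2*Z**3 ↦ 2·1·1·64 = 128
Sum: F(4, 6, 4) = (128) + (-432) + (192) + (64) + (432) + (-432) + (-192) + (128) = -112.
Reducing mod 11: -112 ≡ 9 (mod 11).
Since F(a, b, c) ≡ 9 ≠ 0 (mod 11), P does NOT lie on the curve.


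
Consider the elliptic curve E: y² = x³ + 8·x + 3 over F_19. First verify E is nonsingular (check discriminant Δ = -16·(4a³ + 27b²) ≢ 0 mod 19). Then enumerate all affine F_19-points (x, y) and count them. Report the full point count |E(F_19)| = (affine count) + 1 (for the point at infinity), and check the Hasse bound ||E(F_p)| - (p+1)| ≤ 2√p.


Affine points = {(3, 4), (3, 15), (4, 2), (4, 17), (5, 4), (5, 15), (6, 1), (6, 18), (8, 3), (8, 16), (9, 5), (9, 14), (10, 0), (11, 4), (11, 15), (13, 9), (13, 10), (14, 3), (14, 16), (16, 3), (16, 16), (17, 6), (17, 13)}; affine count = 23; |E(F_19)| = 24.

Discriminant check: Δ ∝ 4a³ + 27b² = 4·8³ + 27·3² = 4·512 + 27·9 ≡ 11 (mod 19). Nonzero ⇒ E is nonsingular.
For each x ∈ F_19, compute rhs = x³ + 8·x + 3 mod 19, then count y ∈ F_19 with y² ≡ rhs.
  x = 0: rhs = 3, matching y values: none (0 points).
  x = 1: rhs = 12, matching y values: none (0 points).
  x = 2: rhs = 8, matching y values: none (0 points).
  x = 3: rhs = 16, matching y values: 4, 15 (2 points).
  x = 4: rhs = 4, matching y values: 2, 17 (2 points).
  x = 5: rhs = 16, matching y values: 4, 15 (2 points).
  x = 6: rhs = 1, matching y values: 1, 18 (2 points).
  x = 7: rhs = 3, matching y values: none (0 points).
  x = 8: rhs = 9, matching y values: 3, 16 (2 points).
  x = 9: rhs = 6, matching y values: 5, 14 (2 points).
  x = 10: rhs = 0, matching y values: 0 (1 points).
  x = 11: rhs = 16, matching y values: 4, 15 (2 points).
  x = 12: rhs = 3, matching y values: none (0 points).
  x = 13: rhs = 5, matching y values: 9, 10 (2 points).
  x = 14: rhs = 9, matching y values: 3, 16 (2 points).
  x = 15: rhs = 2, matching y values: none (0 points).
  x = 16: rhs = 9, matching y values: 3, 16 (2 points).
  x = 17: rhs = 17, matching y values: 6, 13 (2 points).
  x = 18: rhs = 13, matching y values: none (0 points).
Total affine count: 23.
Full point count |E(F_19)| = 23 + 1 = 24.
Hasse bound: |24 − (19+1)| = |4| = 4 ≤ 2√19 ≈ 8.7178 ✓.


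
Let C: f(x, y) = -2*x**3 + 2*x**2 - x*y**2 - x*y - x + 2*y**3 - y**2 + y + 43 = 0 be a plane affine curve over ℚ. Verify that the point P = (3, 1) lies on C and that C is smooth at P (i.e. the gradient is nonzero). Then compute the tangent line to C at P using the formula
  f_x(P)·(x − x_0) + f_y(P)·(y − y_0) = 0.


Tangent line at P: -45*x - 4*y + 139 = 0.

Step 1: f(3, 1) = 0, so P lies on C.
Step 2: partial derivatives
  f_x(x, y) = -6*x**2 + 4*x - y**2 - y - 1, f_y(x, y) = -2*x*y - x + 6*y**2 - 2*y + 1.
  f_x(P) = -45, f_y(P) = -4 (gradient nonzero, so P is smooth).
Step 3: tangent line at P: -45·(x − 3) + -4·(y − 1) = 0.
Expanding: -45*x - 4*y + 139 = 0.


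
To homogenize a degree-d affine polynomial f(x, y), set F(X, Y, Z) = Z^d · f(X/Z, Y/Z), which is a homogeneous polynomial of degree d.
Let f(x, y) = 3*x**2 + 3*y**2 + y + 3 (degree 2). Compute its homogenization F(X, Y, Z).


F(X, Y, Z) = 3*X**2 + 3*Y**2 + Y*Z + 3*Z**2

deg(f) = 2.
Substitute x = X/Z, y = Y/Z into f, then multiply by Z^2.
  monomial 3·x^2·y^0 ↦ 3·X^2·Y^0·Z^0.
  monomial 3·x^0·y^2 ↦ 3·X^0·Y^2·Z^0.
  monomial 1·x^0·y^1 ↦ 1·X^0·Y^1·Z^1.
  monomial 3·x^0·y^0 ↦ 3·X^0·Y^0·Z^2.
Collecting: F(X, Y, Z) = 3*X**2 + 3*Y**2 + Y*Z + 3*Z**2.


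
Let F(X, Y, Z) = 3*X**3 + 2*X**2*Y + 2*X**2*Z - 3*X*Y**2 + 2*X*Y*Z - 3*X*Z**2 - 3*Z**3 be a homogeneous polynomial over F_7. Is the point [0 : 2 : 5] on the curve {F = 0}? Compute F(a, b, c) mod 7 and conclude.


F(0,2,5) ≡ 3 (mod 7); P is NOT on the curve.

Evaluate F(0, 2, 5) term-by-term (mod 7).
  3*X**3 ↦ 3·0·1·1 = 0
  2*X**2*Y ↦ 2·0·2·1 = 0
  2*X**2*Z ↦ 2·0·1·5 = 0
  -3*X*Y**2 ↦ -3·0·4·1 = 0
  2*X*Y*Z ↦ 2·0·2·5 = 0
  -3*X*Z**2 ↦ -3·0·1·25 = 0
  -3*Z**3 ↦ -3·1·1·125 = -375
Sum: F(0, 2, 5) = (0) + (0) + (0) + (0) + (0) + (0) + (-375) = -375.
Reducing mod 7: -375 ≡ 3 (mod 7).
Since F(a, b, c) ≡ 3 ≠ 0 (mod 7), P does NOT lie on the curve.


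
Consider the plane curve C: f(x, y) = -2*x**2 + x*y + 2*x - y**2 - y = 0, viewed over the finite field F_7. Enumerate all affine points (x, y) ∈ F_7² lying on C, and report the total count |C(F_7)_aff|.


Affine F_7-points: {(0, 0), (0, 6), (1, 0), (4, 4), (4, 6), (6, 1), (6, 4)}; count = 7.

For each of the 49 pairs (x, y) ∈ F_7², evaluate f(x, y) mod 7. Record the zeros.
  x = 0: [0↦0, 1↦5, 2↦1, 3↦2, 4↦1, 5↦5, 6↦0]  zeros at y ∈ {0, 6}
  x = 1: [0↦0, 1↦6, 2↦3, 3↦5, 4↦5, 5↦3, 6↦6]  zeros at y ∈ {0}
  x = 2: [0↦3, 1↦3, 2↦1, 3↦4, 4↦5, 5↦4, 6↦1]  zeros at y ∈ ∅
  x = 3: [0↦2, 1↦3, 2↦2, 3↦6, 4↦1, 5↦1, 6↦6]  zeros at y ∈ ∅
  x = 4: [0↦4, 1↦6, 2↦6, 3↦4, 4↦0, 5↦1, 6↦0]  zeros at y ∈ {4, 6}
  x = 5: [0↦2, 1↦5, 2↦6, 3↦5, 4↦2, 5↦4, 6↦4]  zeros at y ∈ ∅
  x = 6: [0↦3, 1↦0, 2↦2, 3↦2, 4↦0, 5↦3, 6↦4]  zeros at y ∈ {1, 4}
Collecting zeros: affine points = {(0, 0), (0, 6), (1, 0), (4, 4), (4, 6), (6, 1), (6, 4)}.
Total count |C(F_7)_aff| = 7.


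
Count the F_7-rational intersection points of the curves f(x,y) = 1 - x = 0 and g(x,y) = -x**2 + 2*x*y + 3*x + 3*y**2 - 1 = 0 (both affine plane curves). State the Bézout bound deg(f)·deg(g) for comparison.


Common zeros: ∅; count = 0; Bézout bound = 2.

deg(f) = 1, deg(g) = 2, so Bézout bound = 2.
Scan x ∈ F_7. For each x, list the y ∈ F_7 with f(x, y) ≡ 0 and those with g(x, y) ≡ 0 (mod 7); the common zeros in that column are the intersection.
  x = 0: f ≡ 0 at y ∈ ∅; g ≡ 0 at y ∈ ∅; common: ∅.
  x = 1: f ≡ 0 at y ∈ {0, 1, 2, 3, 4, 5, 6}; g ≡ 0 at y ∈ ∅; common: ∅.
  x = 2: f ≡ 0 at y ∈ ∅; g ≡ 0 at y ∈ {2, 6}; common: ∅.
  x = 3: f ≡ 0 at y ∈ ∅; g ≡ 0 at y ∈ ∅; common: ∅.
  x = 4: f ≡ 0 at y ∈ ∅; g ≡ 0 at y ∈ ∅; common: ∅.
  x = 5: f ≡ 0 at y ∈ ∅; g ≡ 0 at y ∈ {2, 4}; common: ∅.
  x = 6: f ≡ 0 at y ∈ ∅; g ≡ 0 at y ∈ {4, 6}; common: ∅.
Collecting: common zeros = ∅, so the count is 0.
Comparison with the Bézout bound: 0 ≤ 2 = deg(f)·deg(g), as expected for curves with no common component (the affine F_7-count falls short of the bound because intersections may lie at infinity, over extension fields, or carry multiplicity).


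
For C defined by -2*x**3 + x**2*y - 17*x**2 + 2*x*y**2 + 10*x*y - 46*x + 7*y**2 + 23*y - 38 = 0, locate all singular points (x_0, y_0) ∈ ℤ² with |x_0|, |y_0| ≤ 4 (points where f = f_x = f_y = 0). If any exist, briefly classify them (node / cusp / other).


Singular points: {(-3, -1)}; classification: cusp.

Compute partial derivatives:
  f_x = -6*x**2 + 2*x*y - 34*x + 2*y**2 + 10*y - 46.
  f_y = x**2 + 4*x*y + 10*x + 14*y + 23.
Scan x_0 ∈ {−4, ..., 4}. For each x_0, f_y(x_0, y) is a polynomial in y; find its integer roots y ∈ {−4, ..., 4}, then test f_x and f at those candidates.
  x = -4: f_y(-4, y) = -2*y - 1; no integer root y with |y| ≤ 4.
  x = -3: f_y(-3, y) = 2*y + 2; vanishes at y ∈ {-1}. (-3, -1): f_x = 0, f = 0 — SINGULAR.
  x = -2: f_y(-2, y) = 6*y + 7; no integer root y with |y| ≤ 4.
  x = -1: f_y(-1, y) = 10*y + 14; no integer root y with |y| ≤ 4.
  x = 0: f_y(0, y) = 14*y + 23; no integer root y with |y| ≤ 4.
  x = 1: f_y(1, y) = 18*y + 34; no integer root y with |y| ≤ 4.
  x = 2: f_y(2, y) = 22*y + 47; no integer root y with |y| ≤ 4.
  x = 3: f_y(3, y) = 26*y + 62; no integer root y with |y| ≤ 4.
  x = 4: f_y(4, y) = 30*y + 79; no integer root y with |y| ≤ 4.
Only singular point on the grid: (-3, -1).
Classify: substitute x = -3 + u, y = -1 + v and expand: f = -2*u**3 + u**2*v + 2*u*v**2 + v**2.
No constant or linear terms (consistent with a singular point). Quadratic part: v**2. Cubic part: -2*u**3 + u**2*v + 2*u*v**2.
The quadratic part v**2 is a perfect square, so there is a single (double) tangent line v = 0, i.e. y = -1. Restricting the cubic part to that line (v = 0) leaves -2*u**3 ≠ 0, so f is not divisible by v and the branch is v² ≈ 2*u**3 to lowest order — this is a cusp.
Classification: cusp.


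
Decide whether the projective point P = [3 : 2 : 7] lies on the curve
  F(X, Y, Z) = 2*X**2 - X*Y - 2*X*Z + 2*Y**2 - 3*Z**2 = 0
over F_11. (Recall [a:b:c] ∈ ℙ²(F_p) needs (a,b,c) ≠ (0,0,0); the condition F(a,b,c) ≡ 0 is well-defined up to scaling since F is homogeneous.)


F(3,2,7) ≡ 7 (mod 11); P is NOT on the curve.

Evaluate F(3, 2, 7) term-by-term (mod 11).
  2*X**2 ↦ 2·9·1·1 = 18
  -X*Y ↦ -1·3·2·1 = -6
  -2*X*Z ↦ -2·3·1·7 = -42
  2*Y**2 ↦ 2·1·4·1 = 8
  -3*Z**2 ↦ -3·1·1·49 = -147
Sum: F(3, 2, 7) = (18) + (-6) + (-42) + (8) + (-147) = -169.
Reducing mod 11: -169 ≡ 7 (mod 11).
Since F(a, b, c) ≡ 7 ≠ 0 (mod 11), P does NOT lie on the curve.


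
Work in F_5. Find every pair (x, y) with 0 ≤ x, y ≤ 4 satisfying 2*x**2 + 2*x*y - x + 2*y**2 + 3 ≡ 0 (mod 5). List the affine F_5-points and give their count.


Affine F_5-points: {(0, 1), (0, 4), (2, 1), (2, 2), (4, 2), (4, 4)}; count = 6.

For each of the 25 pairs (x, y) ∈ F_5², evaluate f(x, y) mod 5. Record the zeros.
  x = 0: [0↦3, 1↦0, 2↦1, 3↦1, 4↦0]  zeros at y ∈ {1, 4}
  x = 1: [0↦4, 1↦3, 2↦1, 3↦3, 4↦4]  zeros at y ∈ ∅
  x = 2: [0↦4, 1↦0, 2↦0, 3↦4, 4↦2]  zeros at y ∈ {1, 2}
  x = 3: [0↦3, 1↦1, 2↦3, 3↦4, 4↦4]  zeros at y ∈ ∅
  x = 4: [0↦1, 1↦1, 2↦0, 3↦3, 4↦0]  zeros at y ∈ {2, 4}
Collecting zeros: affine points = {(0, 1), (0, 4), (2, 1), (2, 2), (4, 2), (4, 4)}.
Total count |C(F_5)_aff| = 6.


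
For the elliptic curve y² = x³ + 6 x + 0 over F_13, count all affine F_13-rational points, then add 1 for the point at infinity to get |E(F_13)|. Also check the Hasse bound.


Affine points = {(0, 0), (4, 6), (4, 7), (5, 5), (5, 8), (8, 1), (8, 12), (9, 4), (9, 9)}; affine count = 9; |E(F_13)| = 10.

Discriminant check: Δ ∝ 4a³ + 27b² = 4·6³ + 27·0² = 4·216 + 27·0 ≡ 6 (mod 13). Nonzero ⇒ E is nonsingular.
For each x ∈ F_13, compute rhs = x³ + 6·x + 0 mod 13, then count y ∈ F_13 with y² ≡ rhs.
  x = 0: rhs = 0, matching y values: 0 (1 points).
  x = 1: rhs = 7, matching y values: none (0 points).
  x = 2: rhs = 7, matching y values: none (0 points).
  x = 3: rhs = 6, matching y values: none (0 points).
  x = 4: rhs = 10, matching y values: 6, 7 (2 points).
  x = 5: rhs = 12, matching y values: 5, 8 (2 points).
  x = 6: rhs = 5, matching y values: none (0 points).
  x = 7: rhs = 8, matching y values: none (0 points).
  x = 8: rhs = 1, matching y values: 1, 12 (2 points).
  x = 9: rhs = 3, matching y values: 4, 9 (2 points).
  x = 10: rhs = 7, matching y values: none (0 points).
  x = 11: rhs = 6, matching y values: none (0 points).
  x = 12: rhs = 6, matching y values: none (0 points).
Total affine count: 9.
Full point count |E(F_13)| = 9 + 1 = 10.
Hasse bound: |10 − (13+1)| = |-4| = 4 ≤ 2√13 ≈ 7.2111 ✓.


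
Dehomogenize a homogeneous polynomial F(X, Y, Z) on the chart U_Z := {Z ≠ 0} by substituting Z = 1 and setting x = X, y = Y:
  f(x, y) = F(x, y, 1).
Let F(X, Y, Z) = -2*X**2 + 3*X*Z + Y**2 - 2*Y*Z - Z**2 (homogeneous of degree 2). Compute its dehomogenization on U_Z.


f(x, y) = -2*x**2 + 3*x + y**2 - 2*y - 1

On U_Z we set Z = 1. Each monomial c·X^i·Y^j·Z^k in F becomes c·x^i·y^j·1^k = c·x^i·y^j.
Substituting Z = 1: F(X, Y, 1) = -2*x**2 + 3*x + y**2 - 2*y - 1.
Note: deg(f) ≤ deg(F) = 2; strict inequality happens when F is divisible by Z (lost terms).


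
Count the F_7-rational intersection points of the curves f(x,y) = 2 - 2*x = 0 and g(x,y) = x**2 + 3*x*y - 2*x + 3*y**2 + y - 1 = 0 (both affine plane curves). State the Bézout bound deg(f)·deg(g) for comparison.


Common zeros: ∅; count = 0; Bézout bound = 2.

deg(f) = 1, deg(g) = 2, so Bézout bound = 2.
Scan x ∈ F_7. For each x, list the y ∈ F_7 with f(x, y) ≡ 0 and those with g(x, y) ≡ 0 (mod 7); the common zeros in that column are the intersection.
  x = 0: f ≡ 0 at y ∈ ∅; g ≡ 0 at y ∈ ∅; common: ∅.
  x = 1: f ≡ 0 at y ∈ {0, 1, 2, 3, 4, 5, 6}; g ≡ 0 at y ∈ ∅; common: ∅.
  x = 2: f ≡ 0 at y ∈ ∅; g ≡ 0 at y ∈ ∅; common: ∅.
  x = 3: f ≡ 0 at y ∈ ∅; g ≡ 0 at y ∈ ∅; common: ∅.
  x = 4: f ≡ 0 at y ∈ ∅; g ≡ 0 at y ∈ {0, 5}; common: ∅.
  x = 5: f ≡ 0 at y ∈ ∅; g ≡ 0 at y ∈ {0, 4}; common: ∅.
  x = 6: f ≡ 0 at y ∈ ∅; g ≡ 0 at y ∈ {4, 6}; common: ∅.
Collecting: common zeros = ∅, so the count is 0.
Comparison with the Bézout bound: 0 ≤ 2 = deg(f)·deg(g), as expected for curves with no common component (the affine F_7-count falls short of the bound because intersections may lie at infinity, over extension fields, or carry multiplicity).


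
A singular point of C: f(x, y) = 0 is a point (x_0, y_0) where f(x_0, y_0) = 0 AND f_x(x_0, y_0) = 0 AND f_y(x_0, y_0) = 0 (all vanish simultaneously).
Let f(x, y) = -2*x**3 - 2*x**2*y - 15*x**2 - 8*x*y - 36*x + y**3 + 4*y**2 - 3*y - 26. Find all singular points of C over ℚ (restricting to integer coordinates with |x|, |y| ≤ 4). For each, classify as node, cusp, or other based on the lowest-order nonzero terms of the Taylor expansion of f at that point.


Singular points: {(-2, -1)}; classification: node.

Compute partial derivatives:
  f_x = -6*x**2 - 4*x*y - 30*x - 8*y - 36.
  f_y = -2*x**2 - 8*x + 3*y**2 + 8*y - 3.
Scan x_0 ∈ {−4, ..., 4}. For each x_0, f_y(x_0, y) is a polynomial in y; find its integer roots y ∈ {−4, ..., 4}, then test f_x and f at those candidates.
  x = -4: f_y(-4, y) = 3*y**2 + 8*y - 3; vanishes at y ∈ {-3}. (-4, -3): f_x = -36 ≠ 0.
  x = -3: f_y(-3, y) = 3*y**2 + 8*y + 3; no integer root y with |y| ≤ 4.
  x = -2: f_y(-2, y) = 3*y**2 + 8*y + 5; vanishes at y ∈ {-1}. (-2, -1): f_x = 0, f = 0 — SINGULAR.
  x = -1: f_y(-1, y) = 3*y**2 + 8*y + 3; no integer root y with |y| ≤ 4.
  x = 0: f_y(0, y) = 3*y**2 + 8*y - 3; vanishes at y ∈ {-3}. (0, -3): f_x = -12 ≠ 0.
  x = 1: f_y(1, y) = 3*y**2 + 8*y - 13; no integer root y with |y| ≤ 4.
  x = 2: f_y(2, y) = 3*y**2 + 8*y - 27; no integer root y with |y| ≤ 4.
  x = 3: f_y(3, y) = 3*y**2 + 8*y - 45; no integer root y with |y| ≤ 4.
  x = 4: f_y(4, y) = 3*y**2 + 8*y - 67; no integer root y with |y| ≤ 4.
Only singular point on the grid: (-2, -1).
Classify: substitute x = -2 + u, y = -1 + v and expand: f = -2*u**3 - 2*u**2*v - u**2 + v**3 + v**2.
No constant or linear terms (consistent with a singular point). Quadratic part: -u**2 + v**2. Cubic part: -2*u**3 - 2*u**2*v + v**3.
The quadratic part v**2 - u**2 = (v − u)(v + u) splits into two distinct linear factors, so there are two distinct tangent lines y − -1 = ±(x − -2) — this is a node (ordinary double point).
Classification: node.


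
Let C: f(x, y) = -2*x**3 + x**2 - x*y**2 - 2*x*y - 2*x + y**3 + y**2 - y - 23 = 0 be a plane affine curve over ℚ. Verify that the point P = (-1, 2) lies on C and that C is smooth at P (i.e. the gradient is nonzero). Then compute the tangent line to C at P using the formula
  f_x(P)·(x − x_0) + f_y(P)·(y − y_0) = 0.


Tangent line at P: -18*x + 21*y - 60 = 0.

Step 1: f(-1, 2) = 0, so P lies on C.
Step 2: partial derivatives
  f_x(x, y) = -6*x**2 + 2*x - y**2 - 2*y - 2, f_y(x, y) = -2*x*y - 2*x + 3*y**2 + 2*y - 1.
  f_x(P) = -18, f_y(P) = 21 (gradient nonzero, so P is smooth).
Step 3: tangent line at P: -18·(x − -1) + 21·(y − 2) = 0.
Expanding: -18*x + 21*y - 60 = 0.


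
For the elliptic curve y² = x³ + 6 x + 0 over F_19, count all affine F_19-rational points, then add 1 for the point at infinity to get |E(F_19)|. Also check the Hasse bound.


Affine points = {(0, 0), (1, 8), (1, 11), (2, 1), (2, 18), (3, 8), (3, 11), (6, 9), (6, 10), (7, 9), (7, 10), (8, 3), (8, 16), (9, 2), (9, 17), (14, 4), (14, 15), (15, 8), (15, 11)}; affine count = 19; |E(F_19)| = 20.

Discriminant check: Δ ∝ 4a³ + 27b² = 4·6³ + 27·0² = 4·216 + 27·0 ≡ 9 (mod 19). Nonzero ⇒ E is nonsingular.
For each x ∈ F_19, compute rhs = x³ + 6·x + 0 mod 19, then count y ∈ F_19 with y² ≡ rhs.
  x = 0: rhs = 0, matching y values: 0 (1 points).
  x = 1: rhs = 7, matching y values: 8, 11 (2 points).
  x = 2: rhs = 1, matching y values: 1, 18 (2 points).
  x = 3: rhs = 7, matching y values: 8, 11 (2 points).
  x = 4: rhs = 12, matching y values: none (0 points).
  x = 5: rhs = 3, matching y values: none (0 points).
  x = 6: rhs = 5, matching y values: 9, 10 (2 points).
  x = 7: rhs = 5, matching y values: 9, 10 (2 points).
  x = 8: rhs = 9, matching y values: 3, 16 (2 points).
  x = 9: rhs = 4, matching y values: 2, 17 (2 points).
  x = 10: rhs = 15, matching y values: none (0 points).
  x = 11: rhs = 10, matching y values: none (0 points).
  x = 12: rhs = 14, matching y values: none (0 points).
  x = 13: rhs = 14, matching y values: none (0 points).
  x = 14: rhs = 16, matching y values: 4, 15 (2 points).
  x = 15: rhs = 7, matching y values: 8, 11 (2 points).
  x = 16: rhs = 12, matching y values: none (0 points).
  x = 17: rhs = 18, matching y values: none (0 points).
  x = 18: rhs = 12, matching y values: none (0 points).
Total affine count: 19.
Full point count |E(F_19)| = 19 + 1 = 20.
Hasse bound: |20 − (19+1)| = |0| = 0 ≤ 2√19 ≈ 8.7178 ✓.


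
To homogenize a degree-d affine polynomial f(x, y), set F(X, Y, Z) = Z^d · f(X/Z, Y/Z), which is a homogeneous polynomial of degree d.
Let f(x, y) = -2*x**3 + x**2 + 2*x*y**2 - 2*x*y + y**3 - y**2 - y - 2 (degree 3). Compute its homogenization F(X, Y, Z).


F(X, Y, Z) = -2*X**3 + X**2*Z + 2*X*Y**2 - 2*X*Y*Z + Y**3 - Y**2*Z - Y*Z**2 - 2*Z**3

deg(f) = 3.
Substitute x = X/Z, y = Y/Z into f, then multiply by Z^3.
  monomial -2·x^3·y^0 ↦ -2·X^3·Y^0·Z^0.
  monomial 1·x^2·y^0 ↦ 1·X^2·Y^0·Z^1.
  monomial 2·x^1·y^2 ↦ 2·X^1·Y^2·Z^0.
  monomial -2·x^1·y^1 ↦ -2·X^1·Y^1·Z^1.
  monomial 1·x^0·y^3 ↦ 1·X^0·Y^3·Z^0.
  monomial -1·x^0·y^2 ↦ -1·X^0·Y^2·Z^1.
  monomial -1·x^0·y^1 ↦ -1·X^0·Y^1·Z^2.
  monomial -2·x^0·y^0 ↦ -2·X^0·Y^0·Z^3.
Collecting: F(X, Y, Z) = -2*X**3 + X**2*Z + 2*X*Y**2 - 2*X*Y*Z + Y**3 - Y**2*Z - Y*Z**2 - 2*Z**3.


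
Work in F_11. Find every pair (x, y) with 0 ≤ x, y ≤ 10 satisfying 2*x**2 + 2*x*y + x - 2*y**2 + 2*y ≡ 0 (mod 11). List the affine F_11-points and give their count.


Affine F_11-points: {(0, 0), (0, 1), (3, 5), (3, 10), (4, 1), (4, 4), (5, 0), (5, 6), (8, 4), (8, 5)}; count = 10.

For each of the 121 pairs (x, y) ∈ F_11², evaluate f(x, y) mod 11. Record the zeros.
  x = 0: [0↦0, 1↦0, 2↦7, 3↦10, 4↦9, 5↦4, 6↦6, 7↦4, 8↦9, 9↦10, 10↦7]  zeros at y ∈ {0, 1}
  x = 1: [0↦3, 1↦5, 2↦3, 3↦8, 4↦9, 5↦6, 6↦10, 7↦10, 8↦6, 9↦9, 10↦8]  zeros at y ∈ ∅
  x = 2: [0↦10, 1↦3, 2↦3, 3↦10, 4↦2, 5↦1, 6↦7, 7↦9, 8↦7, 9↦1, 10↦2]  zeros at y ∈ ∅
  x = 3: [0↦10, 1↦5, 2↦7, 3↦5, 4↦10, 5↦0, 6↦8, 7↦1, 8↦1, 9↦8, 10↦0]  zeros at y ∈ {5, 10}
  x = 4: [0↦3, 1↦0, 2↦4, 3↦4, 4↦0, 5↦3, 6↦2, 7↦8, 8↦10, 9↦8, 10↦2]  zeros at y ∈ {1, 4}
  x = 5: [0↦0, 1↦10, 2↦5, 3↦7, 4↦5, 5↦10, 6↦0, 7↦8, 8↦1, 9↦1, 10↦8]  zeros at y ∈ {0, 6}
  x = 6: [0↦1, 1↦2, 2↦10, 3↦3, 4↦3, 5↦10, 6↦2, 7↦1, 8↦7, 9↦9, 10↦7]  zeros at y ∈ ∅
  x = 7: [0↦6, 1↦9, 2↦8, 3↦3, 4↦5, 5↦3, 6↦8, 7↦9, 8↦6, 9↦10, 10↦10]  zeros at y ∈ ∅
  x = 8: [0↦4, 1↦9, 2↦10, 3↦7, 4↦0, 5↦0, 6↦7, 7↦10, 8↦9, 9↦4, 10↦6]  zeros at y ∈ {4, 5}
  x = 9: [0↦6, 1↦2, 2↦5, 3↦4, 4↦10, 5↦1, 6↦10, 7↦4, 8↦5, 9↦2, 10↦6]  zeros at y ∈ ∅
  x = 10: [0↦1, 1↦10, 2↦4, 3↦5, 4↦2, 5↦6, 6↦6, 7↦2, 8↦5, 9↦4, 10↦10]  zeros at y ∈ ∅
Collecting zeros: affine points = {(0, 0), (0, 1), (3, 5), (3, 10), (4, 1), (4, 4), (5, 0), (5, 6), (8, 4), (8, 5)}.
Total count |C(F_11)_aff| = 10.


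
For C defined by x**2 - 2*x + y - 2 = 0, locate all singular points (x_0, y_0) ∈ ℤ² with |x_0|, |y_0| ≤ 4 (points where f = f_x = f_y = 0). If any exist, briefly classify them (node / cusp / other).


No singular points in the scanned grid; C is smooth there.

Compute partial derivatives:
  f_x = 2*x - 2.
  f_y = 1.
f_y = 1 is a nonzero constant, so f_y never vanishes: no point (x, y) can satisfy f = f_x = f_y = 0. In particular no (x, y) ∈ {−4, ..., 4}² is singular; the curve is smooth.


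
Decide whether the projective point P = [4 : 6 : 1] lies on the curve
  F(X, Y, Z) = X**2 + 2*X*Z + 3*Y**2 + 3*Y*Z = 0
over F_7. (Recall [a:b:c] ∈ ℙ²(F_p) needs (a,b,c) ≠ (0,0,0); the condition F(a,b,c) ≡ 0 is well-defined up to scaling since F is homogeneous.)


F(4,6,1) ≡ 3 (mod 7); P is NOT on the curve.

Evaluate F(4, 6, 1) term-by-term (mod 7).
  X**2 ↦ 1·16·1·1 = 16
  2*X*Z ↦ 2·4·1·1 = 8
  3*Y**2 ↦ 3·1·36·1 = 108
  3*Y*Z ↦ 3·1·6·1 = 18
Sum: F(4, 6, 1) = (16) + (8) + (108) + (18) = 150.
Reducing mod 7: 150 ≡ 3 (mod 7).
Since F(a, b, c) ≡ 3 ≠ 0 (mod 7), P does NOT lie on the curve.


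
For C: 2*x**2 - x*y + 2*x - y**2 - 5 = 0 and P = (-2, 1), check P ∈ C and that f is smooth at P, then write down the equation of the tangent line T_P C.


Tangent line at P: -7*x - 14 = 0.

Step 1: f(-2, 1) = 0, so P lies on C.
Step 2: partial derivatives
  f_x(x, y) = 4*x - y + 2, f_y(x, y) = -x - 2*y.
  f_x(P) = -7, f_y(P) = 0 (gradient nonzero, so P is smooth).
Step 3: tangent line at P: -7·(x − -2) + 0·(y − 1) = 0.
Expanding: -7*x - 14 = 0.


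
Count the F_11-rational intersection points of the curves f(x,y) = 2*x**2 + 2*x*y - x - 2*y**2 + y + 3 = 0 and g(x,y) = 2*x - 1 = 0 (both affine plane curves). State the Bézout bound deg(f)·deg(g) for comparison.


Common zeros: ∅; count = 0; Bézout bound = 2.

deg(f) = 2, deg(g) = 1, so Bézout bound = 2.
Scan x ∈ F_11. For each x, list the y ∈ F_11 with f(x, y) ≡ 0 and those with g(x, y) ≡ 0 (mod 11); the common zeros in that column are the intersection.
  x = 0: f ≡ 0 at y ∈ {7, 10}; g ≡ 0 at y ∈ ∅; common: ∅.
  x = 1: f ≡ 0 at y ∈ ∅; g ≡ 0 at y ∈ ∅; common: ∅.
  x = 2: f ≡ 0 at y ∈ {2, 6}; g ≡ 0 at y ∈ ∅; common: ∅.
  x = 3: f ≡ 0 at y ∈ ∅; g ≡ 0 at y ∈ ∅; common: ∅.
  x = 4: f ≡ 0 at y ∈ ∅; g ≡ 0 at y ∈ ∅; common: ∅.
  x = 5: f ≡ 0 at y ∈ ∅; g ≡ 0 at y ∈ ∅; common: ∅.
  x = 6: f ≡ 0 at y ∈ ∅; g ≡ 0 at y ∈ {0, 1, 2, 3, 4, 5, 6, 7, 8, 9, 10}; common: ∅.
  x = 7: f ≡ 0 at y ∈ {3, 10}; g ≡ 0 at y ∈ ∅; common: ∅.
  x = 8: f ≡ 0 at y ∈ ∅; g ≡ 0 at y ∈ ∅; common: ∅.
  x = 9: f ≡ 0 at y ∈ {6, 9}; g ≡ 0 at y ∈ ∅; common: ∅.
  x = 10: f ≡ 0 at y ∈ {7, 9}; g ≡ 0 at y ∈ ∅; common: ∅.
Collecting: common zeros = ∅, so the count is 0.
Comparison with the Bézout bound: 0 ≤ 2 = deg(f)·deg(g), as expected for curves with no common component (the affine F_11-count falls short of the bound because intersections may lie at infinity, over extension fields, or carry multiplicity).
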